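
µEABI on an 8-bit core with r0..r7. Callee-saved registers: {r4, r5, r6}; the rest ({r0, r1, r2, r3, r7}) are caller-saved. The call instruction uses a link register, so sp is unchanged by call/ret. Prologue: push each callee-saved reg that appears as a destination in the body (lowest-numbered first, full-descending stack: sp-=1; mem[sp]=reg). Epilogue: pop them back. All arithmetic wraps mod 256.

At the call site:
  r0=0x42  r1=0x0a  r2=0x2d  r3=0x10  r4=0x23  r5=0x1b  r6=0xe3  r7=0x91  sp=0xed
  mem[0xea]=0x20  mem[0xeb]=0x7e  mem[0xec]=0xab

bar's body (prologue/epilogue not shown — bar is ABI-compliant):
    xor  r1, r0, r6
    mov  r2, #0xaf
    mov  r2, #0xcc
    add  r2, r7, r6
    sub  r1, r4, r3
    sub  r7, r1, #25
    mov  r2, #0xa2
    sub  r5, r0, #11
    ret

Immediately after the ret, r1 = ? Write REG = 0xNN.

REG = 0x13

prologue: push r5 -> mem[0xec]=0x1b, sp=0xec
body[0] xor  r1, r0, r6 -> r1=0xa1
body[1] mov  r2, #0xaf -> r2=0xaf
body[2] mov  r2, #0xcc -> r2=0xcc
body[3] add  r2, r7, r6 -> r2=0x74
body[4] sub  r1, r4, r3 -> r1=0x13
body[5] sub  r7, r1, #25 -> r7=0xfa
body[6] mov  r2, #0xa2 -> r2=0xa2
body[7] sub  r5, r0, #11 -> r5=0x37
epilogue: pop r5=0x1b, sp=0xed
r1 is caller-saved -> body value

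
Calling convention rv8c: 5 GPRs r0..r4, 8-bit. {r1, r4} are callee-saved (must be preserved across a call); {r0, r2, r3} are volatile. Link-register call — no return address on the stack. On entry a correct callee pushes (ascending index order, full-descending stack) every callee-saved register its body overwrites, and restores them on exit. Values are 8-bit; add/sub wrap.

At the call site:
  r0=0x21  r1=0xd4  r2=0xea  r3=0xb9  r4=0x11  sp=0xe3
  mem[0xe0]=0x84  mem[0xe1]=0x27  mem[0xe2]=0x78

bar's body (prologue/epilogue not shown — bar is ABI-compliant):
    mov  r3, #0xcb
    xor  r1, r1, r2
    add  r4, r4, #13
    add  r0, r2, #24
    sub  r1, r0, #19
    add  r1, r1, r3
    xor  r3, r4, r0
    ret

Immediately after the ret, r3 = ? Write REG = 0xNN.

prologue: push r1 -> mem[0xe2]=0xd4, sp=0xe2
prologue: push r4 -> mem[0xe1]=0x11, sp=0xe1
body[0] mov  r3, #0xcb -> r3=0xcb
body[1] xor  r1, r1, r2 -> r1=0x3e
body[2] add  r4, r4, #13 -> r4=0x1e
body[3] add  r0, r2, #24 -> r0=0x02
body[4] sub  r1, r0, #19 -> r1=0xef
body[5] add  r1, r1, r3 -> r1=0xba
body[6] xor  r3, r4, r0 -> r3=0x1c
epilogue: pop r4=0x11, sp=0xe2
epilogue: pop r1=0xd4, sp=0xe3
r3 is caller-saved -> body value

REG = 0x1c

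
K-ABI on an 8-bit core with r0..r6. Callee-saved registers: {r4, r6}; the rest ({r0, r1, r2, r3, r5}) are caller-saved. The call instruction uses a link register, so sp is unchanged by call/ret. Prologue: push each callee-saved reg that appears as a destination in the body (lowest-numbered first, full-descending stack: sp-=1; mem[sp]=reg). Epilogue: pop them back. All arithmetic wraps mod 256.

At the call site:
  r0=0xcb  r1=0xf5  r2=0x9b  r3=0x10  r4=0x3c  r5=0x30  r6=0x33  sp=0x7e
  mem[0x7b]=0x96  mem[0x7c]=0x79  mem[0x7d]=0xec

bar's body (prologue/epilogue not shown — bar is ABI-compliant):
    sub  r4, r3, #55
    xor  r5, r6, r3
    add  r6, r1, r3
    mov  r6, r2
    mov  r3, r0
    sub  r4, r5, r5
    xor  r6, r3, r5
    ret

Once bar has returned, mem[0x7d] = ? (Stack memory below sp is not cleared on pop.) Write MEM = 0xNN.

MEM = 0x3c

prologue: push r4 → mem[0x7d]=0x3c, sp=0x7d
prologue: push r6 → mem[0x7c]=0x33, sp=0x7c
body[0] sub  r4, r3, #55 → r4=0xd9
body[1] xor  r5, r6, r3 → r5=0x23
body[2] add  r6, r1, r3 → r6=0x05
body[3] mov  r6, r2 → r6=0x9b
body[4] mov  r3, r0 → r3=0xcb
body[5] sub  r4, r5, r5 → r4=0x00
body[6] xor  r6, r3, r5 → r6=0xe8
epilogue: pop r6=0x33, sp=0x7d
epilogue: pop r4=0x3c, sp=0x7e
prologue pushed ['r4', 'r6'] at ['0x7d', '0x7c']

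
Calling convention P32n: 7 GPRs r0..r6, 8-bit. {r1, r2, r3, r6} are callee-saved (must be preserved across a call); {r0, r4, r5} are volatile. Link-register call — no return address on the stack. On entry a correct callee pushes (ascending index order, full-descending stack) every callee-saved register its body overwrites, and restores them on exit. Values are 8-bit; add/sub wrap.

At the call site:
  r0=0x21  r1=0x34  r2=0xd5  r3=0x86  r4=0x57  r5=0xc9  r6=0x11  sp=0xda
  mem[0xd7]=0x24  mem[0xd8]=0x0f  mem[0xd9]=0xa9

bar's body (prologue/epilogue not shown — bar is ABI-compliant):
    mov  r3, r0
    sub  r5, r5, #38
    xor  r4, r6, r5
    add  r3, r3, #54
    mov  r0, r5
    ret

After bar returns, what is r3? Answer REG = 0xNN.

REG = 0x86

prologue: push r3 -> mem[0xd9]=0x86, sp=0xd9
body[0] mov  r3, r0 -> r3=0x21
body[1] sub  r5, r5, #38 -> r5=0xa3
body[2] xor  r4, r6, r5 -> r4=0xb2
body[3] add  r3, r3, #54 -> r3=0x57
body[4] mov  r0, r5 -> r0=0xa3
epilogue: pop r3=0x86, sp=0xda
r3 is callee-saved -> restored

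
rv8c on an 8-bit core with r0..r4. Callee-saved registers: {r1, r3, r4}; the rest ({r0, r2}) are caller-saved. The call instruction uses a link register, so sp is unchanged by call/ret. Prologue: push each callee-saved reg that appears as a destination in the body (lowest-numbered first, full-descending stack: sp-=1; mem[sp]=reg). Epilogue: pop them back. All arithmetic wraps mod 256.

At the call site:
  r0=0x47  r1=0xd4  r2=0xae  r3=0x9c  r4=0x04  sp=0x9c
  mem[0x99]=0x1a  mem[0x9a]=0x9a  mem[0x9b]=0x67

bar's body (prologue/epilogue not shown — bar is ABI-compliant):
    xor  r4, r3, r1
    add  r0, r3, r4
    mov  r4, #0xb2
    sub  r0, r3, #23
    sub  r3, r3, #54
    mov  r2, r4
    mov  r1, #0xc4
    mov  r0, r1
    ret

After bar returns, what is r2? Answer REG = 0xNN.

REG = 0xb2

prologue: push r1 → mem[0x9b]=0xd4, sp=0x9b
prologue: push r3 → mem[0x9a]=0x9c, sp=0x9a
prologue: push r4 → mem[0x99]=0x04, sp=0x99
body[0] xor  r4, r3, r1 → r4=0x48
body[1] add  r0, r3, r4 → r0=0xe4
body[2] mov  r4, #0xb2 → r4=0xb2
body[3] sub  r0, r3, #23 → r0=0x85
body[4] sub  r3, r3, #54 → r3=0x66
body[5] mov  r2, r4 → r2=0xb2
body[6] mov  r1, #0xc4 → r1=0xc4
body[7] mov  r0, r1 → r0=0xc4
epilogue: pop r4=0x04, sp=0x9a
epilogue: pop r3=0x9c, sp=0x9b
epilogue: pop r1=0xd4, sp=0x9c
r2 is caller-saved → body value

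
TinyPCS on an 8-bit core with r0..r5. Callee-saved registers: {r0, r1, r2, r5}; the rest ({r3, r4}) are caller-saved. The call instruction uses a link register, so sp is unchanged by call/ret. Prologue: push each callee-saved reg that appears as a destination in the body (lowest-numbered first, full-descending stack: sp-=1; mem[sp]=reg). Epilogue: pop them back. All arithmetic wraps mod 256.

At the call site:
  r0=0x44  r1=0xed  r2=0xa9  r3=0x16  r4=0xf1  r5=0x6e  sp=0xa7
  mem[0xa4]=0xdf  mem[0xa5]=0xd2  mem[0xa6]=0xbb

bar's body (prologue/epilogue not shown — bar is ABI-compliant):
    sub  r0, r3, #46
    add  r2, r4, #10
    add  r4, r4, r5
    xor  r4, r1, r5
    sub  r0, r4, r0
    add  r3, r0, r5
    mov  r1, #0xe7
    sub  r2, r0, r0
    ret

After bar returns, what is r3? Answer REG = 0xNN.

REG = 0x09

prologue: push r0 -> mem[0xa6]=0x44, sp=0xa6
prologue: push r1 -> mem[0xa5]=0xed, sp=0xa5
prologue: push r2 -> mem[0xa4]=0xa9, sp=0xa4
body[0] sub  r0, r3, #46 -> r0=0xe8
body[1] add  r2, r4, #10 -> r2=0xfb
body[2] add  r4, r4, r5 -> r4=0x5f
body[3] xor  r4, r1, r5 -> r4=0x83
body[4] sub  r0, r4, r0 -> r0=0x9b
body[5] add  r3, r0, r5 -> r3=0x09
body[6] mov  r1, #0xe7 -> r1=0xe7
body[7] sub  r2, r0, r0 -> r2=0x00
epilogue: pop r2=0xa9, sp=0xa5
epilogue: pop r1=0xed, sp=0xa6
epilogue: pop r0=0x44, sp=0xa7
r3 is caller-saved -> body value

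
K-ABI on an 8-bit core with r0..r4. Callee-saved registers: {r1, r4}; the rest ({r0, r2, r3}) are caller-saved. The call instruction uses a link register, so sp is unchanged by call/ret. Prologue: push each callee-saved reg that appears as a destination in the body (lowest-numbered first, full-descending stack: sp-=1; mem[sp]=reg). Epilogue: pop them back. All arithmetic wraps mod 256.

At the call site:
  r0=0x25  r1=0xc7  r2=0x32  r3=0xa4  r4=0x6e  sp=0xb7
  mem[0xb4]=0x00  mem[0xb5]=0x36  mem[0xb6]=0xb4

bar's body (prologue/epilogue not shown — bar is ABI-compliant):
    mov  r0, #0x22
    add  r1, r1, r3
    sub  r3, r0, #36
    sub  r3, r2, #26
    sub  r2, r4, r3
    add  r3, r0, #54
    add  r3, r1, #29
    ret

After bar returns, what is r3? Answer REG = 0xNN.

prologue: push r1 → mem[0xb6]=0xc7, sp=0xb6
body[0] mov  r0, #0x22 → r0=0x22
body[1] add  r1, r1, r3 → r1=0x6b
body[2] sub  r3, r0, #36 → r3=0xfe
body[3] sub  r3, r2, #26 → r3=0x18
body[4] sub  r2, r4, r3 → r2=0x56
body[5] add  r3, r0, #54 → r3=0x58
body[6] add  r3, r1, #29 → r3=0x88
epilogue: pop r1=0xc7, sp=0xb7
r3 is caller-saved → body value

REG = 0x88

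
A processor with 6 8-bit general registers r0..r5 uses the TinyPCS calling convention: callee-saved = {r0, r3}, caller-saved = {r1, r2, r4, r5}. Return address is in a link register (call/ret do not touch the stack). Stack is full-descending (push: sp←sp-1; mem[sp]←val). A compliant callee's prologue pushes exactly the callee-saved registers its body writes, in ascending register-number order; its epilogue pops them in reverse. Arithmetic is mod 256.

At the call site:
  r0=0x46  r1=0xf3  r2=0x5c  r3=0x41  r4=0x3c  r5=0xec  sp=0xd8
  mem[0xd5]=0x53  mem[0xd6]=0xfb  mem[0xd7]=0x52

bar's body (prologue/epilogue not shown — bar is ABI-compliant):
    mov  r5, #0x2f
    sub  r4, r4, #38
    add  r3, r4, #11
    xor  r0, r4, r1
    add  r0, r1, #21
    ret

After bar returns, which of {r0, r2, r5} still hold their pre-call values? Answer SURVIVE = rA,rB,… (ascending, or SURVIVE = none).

SURVIVE = r0,r2

prologue: push r0 -> mem[0xd7]=0x46, sp=0xd7
prologue: push r3 -> mem[0xd6]=0x41, sp=0xd6
body[0] mov  r5, #0x2f -> r5=0x2f
body[1] sub  r4, r4, #38 -> r4=0x16
body[2] add  r3, r4, #11 -> r3=0x21
body[3] xor  r0, r4, r1 -> r0=0xe5
body[4] add  r0, r1, #21 -> r0=0x08
epilogue: pop r3=0x41, sp=0xd7
epilogue: pop r0=0x46, sp=0xd8
r0: callee-saved, written=True
r2: caller-saved, written=False
r5: caller-saved, written=True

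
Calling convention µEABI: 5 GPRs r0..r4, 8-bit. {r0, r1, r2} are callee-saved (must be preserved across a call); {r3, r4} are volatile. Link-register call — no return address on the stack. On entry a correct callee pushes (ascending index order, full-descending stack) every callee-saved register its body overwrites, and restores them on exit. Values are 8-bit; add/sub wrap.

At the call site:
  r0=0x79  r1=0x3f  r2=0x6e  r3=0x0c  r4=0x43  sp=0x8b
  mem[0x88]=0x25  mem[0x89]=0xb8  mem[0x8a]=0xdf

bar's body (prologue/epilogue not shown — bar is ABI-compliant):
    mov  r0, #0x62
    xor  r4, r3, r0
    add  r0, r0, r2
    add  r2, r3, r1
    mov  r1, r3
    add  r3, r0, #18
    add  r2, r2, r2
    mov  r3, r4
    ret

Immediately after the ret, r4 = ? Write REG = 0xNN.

REG = 0x6e

prologue: push r0 -> mem[0x8a]=0x79, sp=0x8a
prologue: push r1 -> mem[0x89]=0x3f, sp=0x89
prologue: push r2 -> mem[0x88]=0x6e, sp=0x88
body[0] mov  r0, #0x62 -> r0=0x62
body[1] xor  r4, r3, r0 -> r4=0x6e
body[2] add  r0, r0, r2 -> r0=0xd0
body[3] add  r2, r3, r1 -> r2=0x4b
body[4] mov  r1, r3 -> r1=0x0c
body[5] add  r3, r0, #18 -> r3=0xe2
body[6] add  r2, r2, r2 -> r2=0x96
body[7] mov  r3, r4 -> r3=0x6e
epilogue: pop r2=0x6e, sp=0x89
epilogue: pop r1=0x3f, sp=0x8a
epilogue: pop r0=0x79, sp=0x8b
r4 is caller-saved -> body value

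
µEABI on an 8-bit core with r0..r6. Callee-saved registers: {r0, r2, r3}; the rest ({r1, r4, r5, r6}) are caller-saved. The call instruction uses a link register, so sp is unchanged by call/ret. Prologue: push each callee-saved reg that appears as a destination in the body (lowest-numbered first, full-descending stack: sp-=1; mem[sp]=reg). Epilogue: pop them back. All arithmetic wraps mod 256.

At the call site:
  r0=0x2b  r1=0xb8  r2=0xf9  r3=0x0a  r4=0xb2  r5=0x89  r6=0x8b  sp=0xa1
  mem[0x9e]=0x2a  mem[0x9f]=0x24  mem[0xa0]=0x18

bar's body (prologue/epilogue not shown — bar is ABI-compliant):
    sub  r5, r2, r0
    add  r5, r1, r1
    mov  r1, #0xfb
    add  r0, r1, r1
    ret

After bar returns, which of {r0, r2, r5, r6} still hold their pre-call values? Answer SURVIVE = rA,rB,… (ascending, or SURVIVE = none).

prologue: push r0 → mem[0xa0]=0x2b, sp=0xa0
body[0] sub  r5, r2, r0 → r5=0xce
body[1] add  r5, r1, r1 → r5=0x70
body[2] mov  r1, #0xfb → r1=0xfb
body[3] add  r0, r1, r1 → r0=0xf6
epilogue: pop r0=0x2b, sp=0xa1
r0: callee-saved, written=True
r2: callee-saved, written=False
r5: caller-saved, written=True
r6: caller-saved, written=False

SURVIVE = r0,r2,r6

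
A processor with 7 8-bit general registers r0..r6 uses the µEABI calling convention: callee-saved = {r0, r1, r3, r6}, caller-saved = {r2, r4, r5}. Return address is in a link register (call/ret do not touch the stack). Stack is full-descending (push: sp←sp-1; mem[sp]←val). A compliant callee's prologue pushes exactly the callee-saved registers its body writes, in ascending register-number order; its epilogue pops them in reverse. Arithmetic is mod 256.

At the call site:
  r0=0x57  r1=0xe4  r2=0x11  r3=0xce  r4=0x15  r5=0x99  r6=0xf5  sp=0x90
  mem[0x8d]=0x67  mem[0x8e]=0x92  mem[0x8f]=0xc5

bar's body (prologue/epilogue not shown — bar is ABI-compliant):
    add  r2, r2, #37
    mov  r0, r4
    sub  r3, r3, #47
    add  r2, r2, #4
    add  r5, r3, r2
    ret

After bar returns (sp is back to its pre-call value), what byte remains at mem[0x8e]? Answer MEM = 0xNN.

MEM = 0xce

prologue: push r0 -> mem[0x8f]=0x57, sp=0x8f
prologue: push r3 -> mem[0x8e]=0xce, sp=0x8e
body[0] add  r2, r2, #37 -> r2=0x36
body[1] mov  r0, r4 -> r0=0x15
body[2] sub  r3, r3, #47 -> r3=0x9f
body[3] add  r2, r2, #4 -> r2=0x3a
body[4] add  r5, r3, r2 -> r5=0xd9
epilogue: pop r3=0xce, sp=0x8f
epilogue: pop r0=0x57, sp=0x90
prologue pushed ['r0', 'r3'] at ['0x8f', '0x8e']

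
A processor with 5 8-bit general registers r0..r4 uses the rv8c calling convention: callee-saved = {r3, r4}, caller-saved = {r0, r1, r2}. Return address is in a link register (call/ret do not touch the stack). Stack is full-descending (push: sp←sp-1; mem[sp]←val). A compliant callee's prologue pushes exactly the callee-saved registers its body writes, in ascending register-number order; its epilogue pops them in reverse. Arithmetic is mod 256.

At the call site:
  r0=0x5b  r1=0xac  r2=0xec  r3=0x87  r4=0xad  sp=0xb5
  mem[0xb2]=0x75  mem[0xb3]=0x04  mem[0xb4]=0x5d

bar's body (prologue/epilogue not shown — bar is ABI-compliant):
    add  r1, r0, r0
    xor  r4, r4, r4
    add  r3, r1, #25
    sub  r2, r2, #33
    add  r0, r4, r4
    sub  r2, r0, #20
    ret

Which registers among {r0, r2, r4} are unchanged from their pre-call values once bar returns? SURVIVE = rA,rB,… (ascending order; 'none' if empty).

prologue: push r3 -> mem[0xb4]=0x87, sp=0xb4
prologue: push r4 -> mem[0xb3]=0xad, sp=0xb3
body[0] add  r1, r0, r0 -> r1=0xb6
body[1] xor  r4, r4, r4 -> r4=0x00
body[2] add  r3, r1, #25 -> r3=0xcf
body[3] sub  r2, r2, #33 -> r2=0xcb
body[4] add  r0, r4, r4 -> r0=0x00
body[5] sub  r2, r0, #20 -> r2=0xec
epilogue: pop r4=0xad, sp=0xb4
epilogue: pop r3=0x87, sp=0xb5
r0: caller-saved, written=True
r2: caller-saved, written=True
r4: callee-saved, written=True

SURVIVE = r2,r4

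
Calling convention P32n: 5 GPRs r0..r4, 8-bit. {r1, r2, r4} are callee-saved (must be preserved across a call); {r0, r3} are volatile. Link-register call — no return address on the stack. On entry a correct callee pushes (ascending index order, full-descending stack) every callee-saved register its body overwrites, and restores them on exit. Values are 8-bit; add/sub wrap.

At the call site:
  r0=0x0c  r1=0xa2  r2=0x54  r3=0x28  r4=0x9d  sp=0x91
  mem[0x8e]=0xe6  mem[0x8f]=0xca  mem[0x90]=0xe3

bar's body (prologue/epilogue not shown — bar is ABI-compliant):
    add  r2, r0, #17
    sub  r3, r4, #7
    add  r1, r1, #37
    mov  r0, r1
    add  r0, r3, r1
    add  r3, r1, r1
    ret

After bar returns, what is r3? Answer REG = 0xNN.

REG = 0x8e

prologue: push r1 -> mem[0x90]=0xa2, sp=0x90
prologue: push r2 -> mem[0x8f]=0x54, sp=0x8f
body[0] add  r2, r0, #17 -> r2=0x1d
body[1] sub  r3, r4, #7 -> r3=0x96
body[2] add  r1, r1, #37 -> r1=0xc7
body[3] mov  r0, r1 -> r0=0xc7
body[4] add  r0, r3, r1 -> r0=0x5d
body[5] add  r3, r1, r1 -> r3=0x8e
epilogue: pop r2=0x54, sp=0x90
epilogue: pop r1=0xa2, sp=0x91
r3 is caller-saved -> body value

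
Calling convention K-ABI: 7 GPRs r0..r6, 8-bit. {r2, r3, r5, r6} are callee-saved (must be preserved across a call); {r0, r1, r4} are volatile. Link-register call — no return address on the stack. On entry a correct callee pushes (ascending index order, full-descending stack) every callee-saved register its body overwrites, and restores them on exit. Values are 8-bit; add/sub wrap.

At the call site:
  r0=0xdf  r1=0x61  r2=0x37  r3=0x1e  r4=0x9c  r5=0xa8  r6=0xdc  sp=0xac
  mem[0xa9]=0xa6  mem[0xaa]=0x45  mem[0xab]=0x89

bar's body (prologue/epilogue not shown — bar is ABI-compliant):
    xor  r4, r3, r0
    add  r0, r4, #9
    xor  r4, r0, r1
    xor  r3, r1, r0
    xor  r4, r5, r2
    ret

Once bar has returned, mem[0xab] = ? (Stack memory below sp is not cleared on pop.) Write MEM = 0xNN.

MEM = 0x1e

prologue: push r3 -> mem[0xab]=0x1e, sp=0xab
body[0] xor  r4, r3, r0 -> r4=0xc1
body[1] add  r0, r4, #9 -> r0=0xca
body[2] xor  r4, r0, r1 -> r4=0xab
body[3] xor  r3, r1, r0 -> r3=0xab
body[4] xor  r4, r5, r2 -> r4=0x9f
epilogue: pop r3=0x1e, sp=0xac
prologue pushed ['r3'] at ['0xab']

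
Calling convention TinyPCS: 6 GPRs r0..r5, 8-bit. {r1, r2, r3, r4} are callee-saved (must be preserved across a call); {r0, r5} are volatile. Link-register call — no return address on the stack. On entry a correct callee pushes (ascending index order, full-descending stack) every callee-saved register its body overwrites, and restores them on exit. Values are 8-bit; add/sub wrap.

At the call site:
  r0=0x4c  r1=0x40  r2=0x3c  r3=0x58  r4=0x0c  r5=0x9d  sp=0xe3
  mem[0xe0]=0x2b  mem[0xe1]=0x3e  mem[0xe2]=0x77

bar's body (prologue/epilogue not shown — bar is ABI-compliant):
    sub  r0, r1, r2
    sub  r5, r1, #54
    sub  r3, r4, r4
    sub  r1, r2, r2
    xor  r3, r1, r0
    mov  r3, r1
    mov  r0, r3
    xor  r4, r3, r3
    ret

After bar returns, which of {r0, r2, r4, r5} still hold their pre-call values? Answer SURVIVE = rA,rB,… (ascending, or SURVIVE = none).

SURVIVE = r2,r4

prologue: push r1 -> mem[0xe2]=0x40, sp=0xe2
prologue: push r3 -> mem[0xe1]=0x58, sp=0xe1
prologue: push r4 -> mem[0xe0]=0x0c, sp=0xe0
body[0] sub  r0, r1, r2 -> r0=0x04
body[1] sub  r5, r1, #54 -> r5=0x0a
body[2] sub  r3, r4, r4 -> r3=0x00
body[3] sub  r1, r2, r2 -> r1=0x00
body[4] xor  r3, r1, r0 -> r3=0x04
body[5] mov  r3, r1 -> r3=0x00
body[6] mov  r0, r3 -> r0=0x00
body[7] xor  r4, r3, r3 -> r4=0x00
epilogue: pop r4=0x0c, sp=0xe1
epilogue: pop r3=0x58, sp=0xe2
epilogue: pop r1=0x40, sp=0xe3
r0: caller-saved, written=True
r2: callee-saved, written=False
r4: callee-saved, written=True
r5: caller-saved, written=True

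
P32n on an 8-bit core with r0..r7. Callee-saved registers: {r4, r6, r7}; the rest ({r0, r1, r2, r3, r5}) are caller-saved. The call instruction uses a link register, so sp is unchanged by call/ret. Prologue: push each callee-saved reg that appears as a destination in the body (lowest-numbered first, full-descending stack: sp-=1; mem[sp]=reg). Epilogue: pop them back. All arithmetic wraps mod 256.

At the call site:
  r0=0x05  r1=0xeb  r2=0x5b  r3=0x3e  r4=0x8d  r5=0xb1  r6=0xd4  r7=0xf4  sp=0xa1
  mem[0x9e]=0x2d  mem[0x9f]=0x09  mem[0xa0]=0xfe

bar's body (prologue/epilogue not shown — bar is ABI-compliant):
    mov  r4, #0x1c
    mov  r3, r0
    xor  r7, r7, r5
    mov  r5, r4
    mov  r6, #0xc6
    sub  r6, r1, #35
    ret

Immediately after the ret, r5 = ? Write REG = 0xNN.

prologue: push r4 → mem[0xa0]=0x8d, sp=0xa0
prologue: push r6 → mem[0x9f]=0xd4, sp=0x9f
prologue: push r7 → mem[0x9e]=0xf4, sp=0x9e
body[0] mov  r4, #0x1c → r4=0x1c
body[1] mov  r3, r0 → r3=0x05
body[2] xor  r7, r7, r5 → r7=0x45
body[3] mov  r5, r4 → r5=0x1c
body[4] mov  r6, #0xc6 → r6=0xc6
body[5] sub  r6, r1, #35 → r6=0xc8
epilogue: pop r7=0xf4, sp=0x9f
epilogue: pop r6=0xd4, sp=0xa0
epilogue: pop r4=0x8d, sp=0xa1
r5 is caller-saved → body value

REG = 0x1c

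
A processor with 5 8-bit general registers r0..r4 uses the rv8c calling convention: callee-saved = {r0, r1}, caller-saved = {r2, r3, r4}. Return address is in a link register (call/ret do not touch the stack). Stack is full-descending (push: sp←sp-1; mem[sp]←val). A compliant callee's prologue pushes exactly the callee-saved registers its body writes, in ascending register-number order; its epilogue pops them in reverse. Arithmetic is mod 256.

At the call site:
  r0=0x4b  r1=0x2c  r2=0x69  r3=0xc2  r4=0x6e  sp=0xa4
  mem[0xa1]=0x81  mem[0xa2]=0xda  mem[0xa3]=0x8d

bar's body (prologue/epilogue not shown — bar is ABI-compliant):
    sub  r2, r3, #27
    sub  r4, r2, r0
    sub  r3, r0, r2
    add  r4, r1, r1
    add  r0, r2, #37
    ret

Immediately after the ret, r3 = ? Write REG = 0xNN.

prologue: push r0 → mem[0xa3]=0x4b, sp=0xa3
body[0] sub  r2, r3, #27 → r2=0xa7
body[1] sub  r4, r2, r0 → r4=0x5c
body[2] sub  r3, r0, r2 → r3=0xa4
body[3] add  r4, r1, r1 → r4=0x58
body[4] add  r0, r2, #37 → r0=0xcc
epilogue: pop r0=0x4b, sp=0xa4
r3 is caller-saved → body value

REG = 0xa4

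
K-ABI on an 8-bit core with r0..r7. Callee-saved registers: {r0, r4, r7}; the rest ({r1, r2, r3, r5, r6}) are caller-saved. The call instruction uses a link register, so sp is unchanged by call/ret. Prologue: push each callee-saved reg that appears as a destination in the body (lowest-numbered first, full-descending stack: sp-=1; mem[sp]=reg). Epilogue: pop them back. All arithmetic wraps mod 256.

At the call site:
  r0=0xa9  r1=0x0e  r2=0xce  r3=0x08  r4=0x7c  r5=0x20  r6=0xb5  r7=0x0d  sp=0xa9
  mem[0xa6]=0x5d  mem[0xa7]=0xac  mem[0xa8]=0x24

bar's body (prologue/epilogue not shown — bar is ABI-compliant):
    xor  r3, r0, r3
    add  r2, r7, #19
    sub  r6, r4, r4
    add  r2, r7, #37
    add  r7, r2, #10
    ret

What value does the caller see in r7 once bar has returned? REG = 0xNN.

REG = 0x0d

prologue: push r7 -> mem[0xa8]=0x0d, sp=0xa8
body[0] xor  r3, r0, r3 -> r3=0xa1
body[1] add  r2, r7, #19 -> r2=0x20
body[2] sub  r6, r4, r4 -> r6=0x00
body[3] add  r2, r7, #37 -> r2=0x32
body[4] add  r7, r2, #10 -> r7=0x3c
epilogue: pop r7=0x0d, sp=0xa9
r7 is callee-saved -> restored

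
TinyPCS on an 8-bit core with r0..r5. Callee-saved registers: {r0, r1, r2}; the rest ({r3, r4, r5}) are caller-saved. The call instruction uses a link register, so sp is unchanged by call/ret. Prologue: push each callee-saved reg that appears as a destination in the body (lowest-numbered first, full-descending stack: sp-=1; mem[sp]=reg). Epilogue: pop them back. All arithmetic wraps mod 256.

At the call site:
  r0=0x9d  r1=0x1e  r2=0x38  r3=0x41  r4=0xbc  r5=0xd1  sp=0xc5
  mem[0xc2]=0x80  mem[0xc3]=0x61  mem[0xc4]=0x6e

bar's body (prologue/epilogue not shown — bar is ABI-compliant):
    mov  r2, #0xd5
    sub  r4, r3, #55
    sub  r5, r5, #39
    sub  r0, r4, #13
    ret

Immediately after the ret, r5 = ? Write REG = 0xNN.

REG = 0xaa

prologue: push r0 → mem[0xc4]=0x9d, sp=0xc4
prologue: push r2 → mem[0xc3]=0x38, sp=0xc3
body[0] mov  r2, #0xd5 → r2=0xd5
body[1] sub  r4, r3, #55 → r4=0x0a
body[2] sub  r5, r5, #39 → r5=0xaa
body[3] sub  r0, r4, #13 → r0=0xfd
epilogue: pop r2=0x38, sp=0xc4
epilogue: pop r0=0x9d, sp=0xc5
r5 is caller-saved → body value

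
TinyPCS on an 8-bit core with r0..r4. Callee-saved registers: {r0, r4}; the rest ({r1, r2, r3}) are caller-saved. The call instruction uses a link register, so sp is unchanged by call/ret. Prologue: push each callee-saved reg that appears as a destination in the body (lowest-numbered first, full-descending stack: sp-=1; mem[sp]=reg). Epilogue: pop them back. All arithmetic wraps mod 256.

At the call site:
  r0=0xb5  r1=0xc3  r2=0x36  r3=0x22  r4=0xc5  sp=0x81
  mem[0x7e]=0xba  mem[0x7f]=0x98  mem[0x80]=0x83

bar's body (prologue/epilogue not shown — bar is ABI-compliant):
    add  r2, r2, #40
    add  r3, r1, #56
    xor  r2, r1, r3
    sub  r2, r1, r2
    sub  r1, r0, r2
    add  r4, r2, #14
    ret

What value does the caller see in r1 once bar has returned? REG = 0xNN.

REG = 0x2a

prologue: push r4 → mem[0x80]=0xc5, sp=0x80
body[0] add  r2, r2, #40 → r2=0x5e
body[1] add  r3, r1, #56 → r3=0xfb
body[2] xor  r2, r1, r3 → r2=0x38
body[3] sub  r2, r1, r2 → r2=0x8b
body[4] sub  r1, r0, r2 → r1=0x2a
body[5] add  r4, r2, #14 → r4=0x99
epilogue: pop r4=0xc5, sp=0x81
r1 is caller-saved → body value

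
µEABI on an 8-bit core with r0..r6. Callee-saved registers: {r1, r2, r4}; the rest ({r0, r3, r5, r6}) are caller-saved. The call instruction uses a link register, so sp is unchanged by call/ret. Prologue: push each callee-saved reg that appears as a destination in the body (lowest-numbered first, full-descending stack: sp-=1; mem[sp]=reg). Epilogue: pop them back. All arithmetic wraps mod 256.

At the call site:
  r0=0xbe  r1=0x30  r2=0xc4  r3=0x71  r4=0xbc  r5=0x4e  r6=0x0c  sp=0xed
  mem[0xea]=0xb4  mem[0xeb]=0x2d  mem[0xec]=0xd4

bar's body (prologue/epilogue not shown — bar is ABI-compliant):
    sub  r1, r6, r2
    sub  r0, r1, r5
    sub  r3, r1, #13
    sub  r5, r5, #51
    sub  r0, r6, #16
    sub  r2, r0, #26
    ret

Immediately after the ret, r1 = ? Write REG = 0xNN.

prologue: push r1 → mem[0xec]=0x30, sp=0xec
prologue: push r2 → mem[0xeb]=0xc4, sp=0xeb
body[0] sub  r1, r6, r2 → r1=0x48
body[1] sub  r0, r1, r5 → r0=0xfa
body[2] sub  r3, r1, #13 → r3=0x3b
body[3] sub  r5, r5, #51 → r5=0x1b
body[4] sub  r0, r6, #16 → r0=0xfc
body[5] sub  r2, r0, #26 → r2=0xe2
epilogue: pop r2=0xc4, sp=0xec
epilogue: pop r1=0x30, sp=0xed
r1 is callee-saved → restored

REG = 0x30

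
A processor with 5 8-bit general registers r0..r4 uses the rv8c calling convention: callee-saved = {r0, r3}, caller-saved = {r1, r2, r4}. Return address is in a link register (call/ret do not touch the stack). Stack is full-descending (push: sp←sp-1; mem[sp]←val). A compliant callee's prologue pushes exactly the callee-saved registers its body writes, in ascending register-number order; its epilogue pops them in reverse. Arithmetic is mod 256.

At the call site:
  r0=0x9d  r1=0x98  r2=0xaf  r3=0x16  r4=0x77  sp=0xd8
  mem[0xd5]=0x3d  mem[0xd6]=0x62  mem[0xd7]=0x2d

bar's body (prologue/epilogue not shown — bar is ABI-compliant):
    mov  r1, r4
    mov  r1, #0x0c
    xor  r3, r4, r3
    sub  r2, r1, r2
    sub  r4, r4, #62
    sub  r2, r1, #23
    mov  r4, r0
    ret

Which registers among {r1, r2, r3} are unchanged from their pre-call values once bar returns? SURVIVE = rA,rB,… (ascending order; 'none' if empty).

SURVIVE = r3

prologue: push r3 → mem[0xd7]=0x16, sp=0xd7
body[0] mov  r1, r4 → r1=0x77
body[1] mov  r1, #0x0c → r1=0x0c
body[2] xor  r3, r4, r3 → r3=0x61
body[3] sub  r2, r1, r2 → r2=0x5d
body[4] sub  r4, r4, #62 → r4=0x39
body[5] sub  r2, r1, #23 → r2=0xf5
body[6] mov  r4, r0 → r4=0x9d
epilogue: pop r3=0x16, sp=0xd8
r1: caller-saved, written=True
r2: caller-saved, written=True
r3: callee-saved, written=True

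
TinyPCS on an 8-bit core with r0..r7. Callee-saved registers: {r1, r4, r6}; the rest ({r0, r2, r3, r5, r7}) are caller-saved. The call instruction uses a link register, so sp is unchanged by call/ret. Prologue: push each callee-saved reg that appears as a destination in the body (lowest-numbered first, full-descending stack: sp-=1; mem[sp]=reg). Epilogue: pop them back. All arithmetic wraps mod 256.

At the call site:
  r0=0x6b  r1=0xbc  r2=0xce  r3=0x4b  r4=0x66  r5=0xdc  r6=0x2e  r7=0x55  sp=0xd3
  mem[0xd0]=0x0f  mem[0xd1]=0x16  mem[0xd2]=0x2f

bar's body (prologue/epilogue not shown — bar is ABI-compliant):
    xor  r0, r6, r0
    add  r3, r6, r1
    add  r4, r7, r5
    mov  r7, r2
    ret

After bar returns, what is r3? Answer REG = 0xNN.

REG = 0xea

prologue: push r4 -> mem[0xd2]=0x66, sp=0xd2
body[0] xor  r0, r6, r0 -> r0=0x45
body[1] add  r3, r6, r1 -> r3=0xea
body[2] add  r4, r7, r5 -> r4=0x31
body[3] mov  r7, r2 -> r7=0xce
epilogue: pop r4=0x66, sp=0xd3
r3 is caller-saved -> body value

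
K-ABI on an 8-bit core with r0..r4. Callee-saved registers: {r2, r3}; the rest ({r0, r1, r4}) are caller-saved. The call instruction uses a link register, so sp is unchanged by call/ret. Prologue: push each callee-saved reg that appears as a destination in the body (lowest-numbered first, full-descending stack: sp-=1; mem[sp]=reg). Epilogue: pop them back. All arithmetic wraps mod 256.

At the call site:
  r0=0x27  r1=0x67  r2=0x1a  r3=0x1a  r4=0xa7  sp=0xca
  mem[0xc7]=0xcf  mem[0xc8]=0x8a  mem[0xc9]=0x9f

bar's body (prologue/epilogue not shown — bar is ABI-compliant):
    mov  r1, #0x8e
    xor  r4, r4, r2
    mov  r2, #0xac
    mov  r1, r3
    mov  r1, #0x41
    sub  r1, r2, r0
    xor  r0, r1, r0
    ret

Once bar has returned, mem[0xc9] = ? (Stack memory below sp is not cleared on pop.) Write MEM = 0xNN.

prologue: push r2 → mem[0xc9]=0x1a, sp=0xc9
body[0] mov  r1, #0x8e → r1=0x8e
body[1] xor  r4, r4, r2 → r4=0xbd
body[2] mov  r2, #0xac → r2=0xac
body[3] mov  r1, r3 → r1=0x1a
body[4] mov  r1, #0x41 → r1=0x41
body[5] sub  r1, r2, r0 → r1=0x85
body[6] xor  r0, r1, r0 → r0=0xa2
epilogue: pop r2=0x1a, sp=0xca
prologue pushed ['r2'] at ['0xc9']

MEM = 0x1a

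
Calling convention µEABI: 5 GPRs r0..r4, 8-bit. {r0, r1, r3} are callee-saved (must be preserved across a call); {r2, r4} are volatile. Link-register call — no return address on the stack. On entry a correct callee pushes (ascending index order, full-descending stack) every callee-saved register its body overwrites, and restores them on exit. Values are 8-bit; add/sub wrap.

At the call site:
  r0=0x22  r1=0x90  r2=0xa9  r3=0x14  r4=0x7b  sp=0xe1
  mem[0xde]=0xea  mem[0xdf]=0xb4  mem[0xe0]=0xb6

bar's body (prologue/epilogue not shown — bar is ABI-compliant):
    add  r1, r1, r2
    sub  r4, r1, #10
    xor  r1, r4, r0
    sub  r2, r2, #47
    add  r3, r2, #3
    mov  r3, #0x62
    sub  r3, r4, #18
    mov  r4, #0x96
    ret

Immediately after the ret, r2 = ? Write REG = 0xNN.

prologue: push r1 -> mem[0xe0]=0x90, sp=0xe0
prologue: push r3 -> mem[0xdf]=0x14, sp=0xdf
body[0] add  r1, r1, r2 -> r1=0x39
body[1] sub  r4, r1, #10 -> r4=0x2f
body[2] xor  r1, r4, r0 -> r1=0x0d
body[3] sub  r2, r2, #47 -> r2=0x7a
body[4] add  r3, r2, #3 -> r3=0x7d
body[5] mov  r3, #0x62 -> r3=0x62
body[6] sub  r3, r4, #18 -> r3=0x1d
body[7] mov  r4, #0x96 -> r4=0x96
epilogue: pop r3=0x14, sp=0xe0
epilogue: pop r1=0x90, sp=0xe1
r2 is caller-saved -> body value

REG = 0x7a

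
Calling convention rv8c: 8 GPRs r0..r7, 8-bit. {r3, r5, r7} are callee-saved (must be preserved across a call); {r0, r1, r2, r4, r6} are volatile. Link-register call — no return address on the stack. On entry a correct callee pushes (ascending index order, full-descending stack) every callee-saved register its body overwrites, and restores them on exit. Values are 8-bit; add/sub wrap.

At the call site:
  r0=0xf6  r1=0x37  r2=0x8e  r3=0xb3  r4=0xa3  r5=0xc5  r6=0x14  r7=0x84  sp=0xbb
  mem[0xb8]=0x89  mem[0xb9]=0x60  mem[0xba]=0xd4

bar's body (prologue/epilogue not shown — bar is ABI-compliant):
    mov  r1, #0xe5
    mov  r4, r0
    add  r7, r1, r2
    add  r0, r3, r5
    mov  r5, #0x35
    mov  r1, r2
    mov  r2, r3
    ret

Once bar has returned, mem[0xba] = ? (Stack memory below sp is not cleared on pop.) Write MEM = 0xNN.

prologue: push r5 -> mem[0xba]=0xc5, sp=0xba
prologue: push r7 -> mem[0xb9]=0x84, sp=0xb9
body[0] mov  r1, #0xe5 -> r1=0xe5
body[1] mov  r4, r0 -> r4=0xf6
body[2] add  r7, r1, r2 -> r7=0x73
body[3] add  r0, r3, r5 -> r0=0x78
body[4] mov  r5, #0x35 -> r5=0x35
body[5] mov  r1, r2 -> r1=0x8e
body[6] mov  r2, r3 -> r2=0xb3
epilogue: pop r7=0x84, sp=0xba
epilogue: pop r5=0xc5, sp=0xbb
prologue pushed ['r5', 'r7'] at ['0xba', '0xb9']

MEM = 0xc5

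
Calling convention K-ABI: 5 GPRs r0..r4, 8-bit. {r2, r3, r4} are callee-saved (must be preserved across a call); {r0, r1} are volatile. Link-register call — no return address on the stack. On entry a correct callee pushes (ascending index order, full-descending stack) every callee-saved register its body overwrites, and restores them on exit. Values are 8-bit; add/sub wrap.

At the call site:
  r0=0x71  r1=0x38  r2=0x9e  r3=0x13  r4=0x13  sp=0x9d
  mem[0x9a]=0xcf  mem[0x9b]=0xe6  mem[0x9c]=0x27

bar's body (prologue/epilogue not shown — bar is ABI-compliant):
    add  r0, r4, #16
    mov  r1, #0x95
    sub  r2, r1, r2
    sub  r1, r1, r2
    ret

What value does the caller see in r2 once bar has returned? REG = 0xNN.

prologue: push r2 -> mem[0x9c]=0x9e, sp=0x9c
body[0] add  r0, r4, #16 -> r0=0x23
body[1] mov  r1, #0x95 -> r1=0x95
body[2] sub  r2, r1, r2 -> r2=0xf7
body[3] sub  r1, r1, r2 -> r1=0x9e
epilogue: pop r2=0x9e, sp=0x9d
r2 is callee-saved -> restored

REG = 0x9e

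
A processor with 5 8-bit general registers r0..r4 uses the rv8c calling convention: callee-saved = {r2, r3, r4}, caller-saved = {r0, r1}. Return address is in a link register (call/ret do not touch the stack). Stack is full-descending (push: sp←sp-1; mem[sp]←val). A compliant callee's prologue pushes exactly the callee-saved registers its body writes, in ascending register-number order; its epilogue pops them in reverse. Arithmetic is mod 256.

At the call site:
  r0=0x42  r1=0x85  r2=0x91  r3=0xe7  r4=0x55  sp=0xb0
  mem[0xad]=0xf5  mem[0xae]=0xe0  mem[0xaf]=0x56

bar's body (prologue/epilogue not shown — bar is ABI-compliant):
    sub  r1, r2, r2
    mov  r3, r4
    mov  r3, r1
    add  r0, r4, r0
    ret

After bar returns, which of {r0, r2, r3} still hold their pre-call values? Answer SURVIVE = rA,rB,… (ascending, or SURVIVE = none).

SURVIVE = r2,r3

prologue: push r3 -> mem[0xaf]=0xe7, sp=0xaf
body[0] sub  r1, r2, r2 -> r1=0x00
body[1] mov  r3, r4 -> r3=0x55
body[2] mov  r3, r1 -> r3=0x00
body[3] add  r0, r4, r0 -> r0=0x97
epilogue: pop r3=0xe7, sp=0xb0
r0: caller-saved, written=True
r2: callee-saved, written=False
r3: callee-saved, written=True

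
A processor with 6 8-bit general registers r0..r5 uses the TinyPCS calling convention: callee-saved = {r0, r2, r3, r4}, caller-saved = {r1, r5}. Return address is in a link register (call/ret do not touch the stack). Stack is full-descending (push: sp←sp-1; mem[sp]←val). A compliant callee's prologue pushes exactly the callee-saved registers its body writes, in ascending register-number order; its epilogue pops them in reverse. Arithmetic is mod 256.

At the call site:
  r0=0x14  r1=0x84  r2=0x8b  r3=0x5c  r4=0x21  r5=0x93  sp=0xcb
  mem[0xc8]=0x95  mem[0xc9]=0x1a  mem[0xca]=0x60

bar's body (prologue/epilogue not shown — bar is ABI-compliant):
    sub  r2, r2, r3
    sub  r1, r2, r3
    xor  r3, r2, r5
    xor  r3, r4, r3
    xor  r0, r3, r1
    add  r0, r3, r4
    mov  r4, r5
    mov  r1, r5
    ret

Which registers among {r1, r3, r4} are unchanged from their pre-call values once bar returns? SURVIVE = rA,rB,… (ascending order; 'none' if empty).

prologue: push r0 → mem[0xca]=0x14, sp=0xca
prologue: push r2 → mem[0xc9]=0x8b, sp=0xc9
prologue: push r3 → mem[0xc8]=0x5c, sp=0xc8
prologue: push r4 → mem[0xc7]=0x21, sp=0xc7
body[0] sub  r2, r2, r3 → r2=0x2f
body[1] sub  r1, r2, r3 → r1=0xd3
body[2] xor  r3, r2, r5 → r3=0xbc
body[3] xor  r3, r4, r3 → r3=0x9d
body[4] xor  r0, r3, r1 → r0=0x4e
body[5] add  r0, r3, r4 → r0=0xbe
body[6] mov  r4, r5 → r4=0x93
body[7] mov  r1, r5 → r1=0x93
epilogue: pop r4=0x21, sp=0xc8
epilogue: pop r3=0x5c, sp=0xc9
epilogue: pop r2=0x8b, sp=0xca
epilogue: pop r0=0x14, sp=0xcb
r1: caller-saved, written=True
r3: callee-saved, written=True
r4: callee-saved, written=True

SURVIVE = r3,r4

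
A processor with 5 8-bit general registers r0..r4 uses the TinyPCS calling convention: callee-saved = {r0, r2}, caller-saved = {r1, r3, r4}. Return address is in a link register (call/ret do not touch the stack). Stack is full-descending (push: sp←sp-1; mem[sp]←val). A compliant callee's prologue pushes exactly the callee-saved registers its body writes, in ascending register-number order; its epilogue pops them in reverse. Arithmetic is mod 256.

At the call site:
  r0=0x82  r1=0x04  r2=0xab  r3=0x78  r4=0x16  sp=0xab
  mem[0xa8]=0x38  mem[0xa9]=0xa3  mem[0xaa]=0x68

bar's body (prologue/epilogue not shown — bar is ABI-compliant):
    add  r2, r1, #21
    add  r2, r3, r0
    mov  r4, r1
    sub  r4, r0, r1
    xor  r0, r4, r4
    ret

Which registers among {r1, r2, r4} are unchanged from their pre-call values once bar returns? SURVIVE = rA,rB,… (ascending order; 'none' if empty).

SURVIVE = r1,r2

prologue: push r0 → mem[0xaa]=0x82, sp=0xaa
prologue: push r2 → mem[0xa9]=0xab, sp=0xa9
body[0] add  r2, r1, #21 → r2=0x19
body[1] add  r2, r3, r0 → r2=0xfa
body[2] mov  r4, r1 → r4=0x04
body[3] sub  r4, r0, r1 → r4=0x7e
body[4] xor  r0, r4, r4 → r0=0x00
epilogue: pop r2=0xab, sp=0xaa
epilogue: pop r0=0x82, sp=0xab
r1: caller-saved, written=False
r2: callee-saved, written=True
r4: caller-saved, written=True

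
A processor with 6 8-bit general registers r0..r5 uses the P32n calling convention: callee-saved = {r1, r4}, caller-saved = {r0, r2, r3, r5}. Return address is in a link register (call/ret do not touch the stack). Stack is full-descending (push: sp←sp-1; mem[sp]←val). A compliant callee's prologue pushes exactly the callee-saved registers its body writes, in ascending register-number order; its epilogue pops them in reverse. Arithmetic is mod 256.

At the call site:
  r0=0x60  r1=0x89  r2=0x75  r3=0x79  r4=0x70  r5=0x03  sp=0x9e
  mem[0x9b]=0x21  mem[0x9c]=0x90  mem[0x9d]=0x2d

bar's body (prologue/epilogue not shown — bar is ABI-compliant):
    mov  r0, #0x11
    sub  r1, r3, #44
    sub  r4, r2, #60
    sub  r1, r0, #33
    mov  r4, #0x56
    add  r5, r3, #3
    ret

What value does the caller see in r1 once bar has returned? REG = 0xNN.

REG = 0x89

prologue: push r1 -> mem[0x9d]=0x89, sp=0x9d
prologue: push r4 -> mem[0x9c]=0x70, sp=0x9c
body[0] mov  r0, #0x11 -> r0=0x11
body[1] sub  r1, r3, #44 -> r1=0x4d
body[2] sub  r4, r2, #60 -> r4=0x39
body[3] sub  r1, r0, #33 -> r1=0xf0
body[4] mov  r4, #0x56 -> r4=0x56
body[5] add  r5, r3, #3 -> r5=0x7c
epilogue: pop r4=0x70, sp=0x9d
epilogue: pop r1=0x89, sp=0x9e
r1 is callee-saved -> restored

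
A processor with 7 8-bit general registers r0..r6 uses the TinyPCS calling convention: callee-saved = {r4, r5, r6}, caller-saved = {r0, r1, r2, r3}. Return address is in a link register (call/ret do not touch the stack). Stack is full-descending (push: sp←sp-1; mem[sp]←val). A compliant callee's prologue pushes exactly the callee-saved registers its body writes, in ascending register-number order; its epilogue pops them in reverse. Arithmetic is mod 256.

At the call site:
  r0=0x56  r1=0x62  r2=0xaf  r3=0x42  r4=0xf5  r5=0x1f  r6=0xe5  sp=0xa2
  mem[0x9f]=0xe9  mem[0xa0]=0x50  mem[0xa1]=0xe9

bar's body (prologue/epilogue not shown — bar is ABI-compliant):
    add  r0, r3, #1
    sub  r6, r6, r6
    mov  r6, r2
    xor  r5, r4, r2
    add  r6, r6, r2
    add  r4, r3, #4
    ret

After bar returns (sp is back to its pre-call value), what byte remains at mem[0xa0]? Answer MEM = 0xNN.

prologue: push r4 → mem[0xa1]=0xf5, sp=0xa1
prologue: push r5 → mem[0xa0]=0x1f, sp=0xa0
prologue: push r6 → mem[0x9f]=0xe5, sp=0x9f
body[0] add  r0, r3, #1 → r0=0x43
body[1] sub  r6, r6, r6 → r6=0x00
body[2] mov  r6, r2 → r6=0xaf
body[3] xor  r5, r4, r2 → r5=0x5a
body[4] add  r6, r6, r2 → r6=0x5e
body[5] add  r4, r3, #4 → r4=0x46
epilogue: pop r6=0xe5, sp=0xa0
epilogue: pop r5=0x1f, sp=0xa1
epilogue: pop r4=0xf5, sp=0xa2
prologue pushed ['r4', 'r5', 'r6'] at ['0xa1', '0xa0', '0x9f']

MEM = 0x1f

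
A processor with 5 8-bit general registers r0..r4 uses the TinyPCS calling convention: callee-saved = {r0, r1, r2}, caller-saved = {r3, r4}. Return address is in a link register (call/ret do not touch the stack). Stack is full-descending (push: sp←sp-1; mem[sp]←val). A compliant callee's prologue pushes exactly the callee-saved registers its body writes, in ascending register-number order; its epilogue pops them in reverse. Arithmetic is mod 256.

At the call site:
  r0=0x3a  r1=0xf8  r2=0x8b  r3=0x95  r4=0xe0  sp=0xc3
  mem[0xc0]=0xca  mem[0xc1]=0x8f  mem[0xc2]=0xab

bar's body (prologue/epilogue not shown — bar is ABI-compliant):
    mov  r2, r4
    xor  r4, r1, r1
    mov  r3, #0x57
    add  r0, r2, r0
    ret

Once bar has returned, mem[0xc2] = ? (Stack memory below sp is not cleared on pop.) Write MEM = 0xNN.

MEM = 0x3a

prologue: push r0 → mem[0xc2]=0x3a, sp=0xc2
prologue: push r2 → mem[0xc1]=0x8b, sp=0xc1
body[0] mov  r2, r4 → r2=0xe0
body[1] xor  r4, r1, r1 → r4=0x00
body[2] mov  r3, #0x57 → r3=0x57
body[3] add  r0, r2, r0 → r0=0x1a
epilogue: pop r2=0x8b, sp=0xc2
epilogue: pop r0=0x3a, sp=0xc3
prologue pushed ['r0', 'r2'] at ['0xc2', '0xc1']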